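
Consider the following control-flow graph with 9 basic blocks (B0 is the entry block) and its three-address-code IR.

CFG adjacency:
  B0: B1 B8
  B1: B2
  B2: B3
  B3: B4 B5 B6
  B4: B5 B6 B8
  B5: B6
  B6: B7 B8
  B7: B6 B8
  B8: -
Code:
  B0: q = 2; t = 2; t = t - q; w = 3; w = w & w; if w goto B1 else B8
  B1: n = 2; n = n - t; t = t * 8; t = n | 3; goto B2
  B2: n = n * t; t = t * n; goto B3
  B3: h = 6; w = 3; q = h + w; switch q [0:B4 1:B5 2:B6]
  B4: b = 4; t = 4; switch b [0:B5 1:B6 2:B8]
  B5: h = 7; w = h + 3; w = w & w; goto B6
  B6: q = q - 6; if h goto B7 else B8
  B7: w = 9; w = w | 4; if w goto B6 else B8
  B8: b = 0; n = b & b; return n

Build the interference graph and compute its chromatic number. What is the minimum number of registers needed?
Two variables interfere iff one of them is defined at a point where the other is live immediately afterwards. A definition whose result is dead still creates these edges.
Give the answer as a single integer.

Answer: 4

Working:
Per-block:
  B0: {q,t,w} / ∅
  B1: {n,t} / {t}
  B2: {n,t} / {n,t}
  B3: {h,q,w} / ∅
  B4: {b,t} / ∅
  B5: {h,w} / ∅
  B6: {q} / {h,q}
  B7: {w} / ∅
  B8: {b,n} / ∅

Backward fixpoint:
  live B0: ∅→{t}
  live B1: {t}→{n,t}
  live B2: {n,t}→∅
  live B3: ∅→{h,q}
  live B4: {h,q}→{h,q}
  live B5: {q}→{h,q}
  live B6: {h,q}→{h,q}
  live B7: {h,q}→{h,q}
  live B8: ∅→∅

Interference:
  b: {h,q,t}
  h: {b,q,t,w}
  n: {t}
  q: {b,h,t,w}
  t: {b,h,n,q,w}
  w: {h,q,t}

Chromatic number:
  lower bound: {b,h,q,t} mutually conflict ⇒ χ ≥ 4
  4-colouring: R0={t}  R1={h,n}  R2={q}  R3={b,w}
  χ = 4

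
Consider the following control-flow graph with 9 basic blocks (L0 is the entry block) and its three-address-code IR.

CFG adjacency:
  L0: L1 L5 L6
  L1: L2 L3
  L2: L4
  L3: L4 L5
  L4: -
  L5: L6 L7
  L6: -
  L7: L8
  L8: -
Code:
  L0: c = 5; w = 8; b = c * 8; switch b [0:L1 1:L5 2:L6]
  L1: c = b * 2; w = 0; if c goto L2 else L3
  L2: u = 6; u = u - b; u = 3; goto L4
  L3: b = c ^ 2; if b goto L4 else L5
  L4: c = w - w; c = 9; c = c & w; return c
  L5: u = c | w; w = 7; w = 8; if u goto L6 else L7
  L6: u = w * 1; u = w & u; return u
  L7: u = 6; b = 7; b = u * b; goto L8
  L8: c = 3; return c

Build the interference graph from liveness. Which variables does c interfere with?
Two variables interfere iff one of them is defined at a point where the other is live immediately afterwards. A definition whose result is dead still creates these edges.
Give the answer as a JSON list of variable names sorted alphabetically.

Answer: ["b", "w"]

Analysis:
def/use:
  L0: def={b,c,w} ue=∅
  L1: def={c,w} ue={b}
  L2: def={u} ue={b}
  L3: def={b} ue={c}
  L4: def={c} ue={w}
  L5: def={u,w} ue={c,w}
  L6: def={u} ue={w}
  L7: def={b,u} ue=∅
  L8: def={c} ue=∅

Live sets:
  live L0: ∅→{b,c,w}
  live L1: {b}→{b,c,w}
  live L2: {b,w}→{w}
  live L3: {c,w}→{c,w}
  live L4: {w}→∅
  live L5: {c,w}→{w}
  live L6: {w}→∅
  live L7: ∅→∅
  live L8: ∅→∅

Interference:
  b↔{c,u,w}
  c↔{b,w}
  u↔{b,w}
  w↔{b,c,u}

N(c) = ["b", "w"]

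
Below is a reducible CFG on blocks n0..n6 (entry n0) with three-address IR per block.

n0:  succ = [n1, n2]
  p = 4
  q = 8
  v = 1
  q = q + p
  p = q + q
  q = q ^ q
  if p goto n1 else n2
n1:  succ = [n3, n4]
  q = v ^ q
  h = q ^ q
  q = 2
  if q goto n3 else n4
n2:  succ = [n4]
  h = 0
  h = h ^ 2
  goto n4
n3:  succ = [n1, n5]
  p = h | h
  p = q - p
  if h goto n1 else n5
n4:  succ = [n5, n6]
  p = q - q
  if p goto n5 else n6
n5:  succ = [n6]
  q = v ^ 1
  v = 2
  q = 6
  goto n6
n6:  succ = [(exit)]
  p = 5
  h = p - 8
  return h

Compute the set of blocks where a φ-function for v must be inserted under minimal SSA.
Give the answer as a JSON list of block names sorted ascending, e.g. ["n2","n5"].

idom tree: n1←n0 n2←n0 n3←n1 n4←n0 n5←n0 n6←n0
Dom at joins:
  n1: preds {n0,n3}: {n0} ∩ {n0,n1,n3} = {n0}; idom=n0
  n4: preds {n1,n2}: {n0,n1} ∩ {n0,n2} = {n0}; idom=n0
  n5: preds {n3,n4}: {n0,n1,n3} ∩ {n0,n4} = {n0}; idom=n0
  n6: preds {n4,n5}: {n0,n4} ∩ {n0,n5} = {n0}; idom=n0

DF derivation:
  join n1 pred n0: · stop@n0
  join n1 pred n3: n3→n1 stop@n0
  join n4 pred n1: n1 stop@n0
  join n4 pred n2: n2 stop@n0
  join n5 pred n3: n3→n1 stop@n0
  join n5 pred n4: n4 stop@n0
  join n6 pred n4: n4 stop@n0
  join n6 pred n5: n5 stop@n0
  DF(n0)=∅
  DF(n1)={n1,n4,n5}
  DF(n2)={n4}
  DF(n3)={n1,n5}
  DF(n4)={n5,n6}
  DF(n5)={n6}
  DF(n6)=∅

φ for v: defs {n0,n5}
  DF⁺ = {n6}

Answer: ["n6"]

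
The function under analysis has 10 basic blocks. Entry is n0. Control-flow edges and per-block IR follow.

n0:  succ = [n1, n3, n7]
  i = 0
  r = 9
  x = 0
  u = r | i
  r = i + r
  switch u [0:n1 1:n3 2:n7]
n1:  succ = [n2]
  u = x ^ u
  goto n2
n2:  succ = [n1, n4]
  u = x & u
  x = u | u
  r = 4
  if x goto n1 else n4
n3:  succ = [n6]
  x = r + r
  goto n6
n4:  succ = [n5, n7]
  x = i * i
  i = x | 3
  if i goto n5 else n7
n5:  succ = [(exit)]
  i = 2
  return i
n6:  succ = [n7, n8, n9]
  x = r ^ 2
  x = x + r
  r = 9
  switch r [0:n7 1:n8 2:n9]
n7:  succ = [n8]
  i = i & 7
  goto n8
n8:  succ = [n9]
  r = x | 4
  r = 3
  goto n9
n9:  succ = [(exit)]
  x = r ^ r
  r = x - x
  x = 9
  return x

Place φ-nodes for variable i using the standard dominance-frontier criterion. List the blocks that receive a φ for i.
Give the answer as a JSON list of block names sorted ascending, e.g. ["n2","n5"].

idom tree: n1←n0 n2←n1 n3←n0 n4←n2 n5←n4 n6←n3 n7←n0 n8←n0 n9←n0
Dom at joins:
  n1: preds {n0,n2}: {n0} ∩ {n0,n1,n2} = {n0}; idom=n0
  n7: preds {n0,n4,n6}: {n0} ∩ {n0,n1,n2,n4} ∩ {n0,n3,n6} = {n0}; idom=n0
  n8: preds {n6,n7}: {n0,n3,n6} ∩ {n0,n7} = {n0}; idom=n0
  n9: preds {n6,n8}: {n0,n3,n6} ∩ {n0,n8} = {n0}; idom=n0

DF walk-up:
  join n1 pred n0: · stop@n0
  join n1 pred n2: n2→n1 stop@n0
  join n7 pred n0: · stop@n0
  join n7 pred n4: n4→n2→n1 stop@n0
  join n7 pred n6: n6→n3 stop@n0
  join n8 pred n6: n6→n3 stop@n0
  join n8 pred n7: n7 stop@n0
  join n9 pred n6: n6→n3 stop@n0
  join n9 pred n8: n8 stop@n0
  n0: DF=∅
  n1: DF={n1,n7}
  n2: DF={n1,n7}
  n3: DF={n7,n8,n9}
  n4: DF={n7}
  n5: DF=∅
  n6: DF={n7,n8,n9}
  n7: DF={n8}
  n8: DF={n9}
  n9: DF=∅

φ for i: defs {n0,n4,n5,n7}
  DF⁺ = {n7,n8,n9}

Answer: ["n7", "n8", "n9"]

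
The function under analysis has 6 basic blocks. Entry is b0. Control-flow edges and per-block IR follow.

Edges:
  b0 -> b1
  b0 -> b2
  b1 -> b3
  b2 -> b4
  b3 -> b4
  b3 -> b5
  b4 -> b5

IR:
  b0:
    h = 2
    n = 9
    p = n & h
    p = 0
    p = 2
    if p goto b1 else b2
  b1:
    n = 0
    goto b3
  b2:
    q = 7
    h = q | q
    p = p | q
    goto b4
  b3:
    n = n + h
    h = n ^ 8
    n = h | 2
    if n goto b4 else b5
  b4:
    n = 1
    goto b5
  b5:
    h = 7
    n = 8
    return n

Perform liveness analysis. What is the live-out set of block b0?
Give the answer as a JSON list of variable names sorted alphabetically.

Answer: ["h", "p"]

Derivation:
Per-block:
  b0 def {h,n,p} use ∅
  b1 def {n} use ∅
  b2 def {h,p,q} use {p}
  b3 def {h,n} use {h,n}
  b4 def {n} use ∅
  b5 def {h,n} use ∅

Liveness:
  b0: in=∅ out={h,p}
  b1: in={h} out={h,n}
  b2: in={p} out=∅
  b3: in={h,n} out=∅
  b4: in=∅ out=∅
  b5: in=∅ out=∅

live-out(b0) = ["h", "p"]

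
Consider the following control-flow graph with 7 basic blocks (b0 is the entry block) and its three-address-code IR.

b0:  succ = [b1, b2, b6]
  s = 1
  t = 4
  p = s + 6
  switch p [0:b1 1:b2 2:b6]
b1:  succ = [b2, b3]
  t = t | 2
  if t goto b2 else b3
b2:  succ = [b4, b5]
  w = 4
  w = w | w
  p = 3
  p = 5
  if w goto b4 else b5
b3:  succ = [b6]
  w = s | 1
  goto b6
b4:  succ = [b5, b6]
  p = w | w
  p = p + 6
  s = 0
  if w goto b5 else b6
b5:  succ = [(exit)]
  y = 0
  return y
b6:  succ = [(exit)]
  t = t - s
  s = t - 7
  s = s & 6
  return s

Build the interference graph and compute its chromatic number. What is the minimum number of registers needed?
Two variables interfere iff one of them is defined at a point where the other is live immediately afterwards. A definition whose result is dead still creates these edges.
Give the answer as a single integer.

Per-block:
  b0: {p,s,t} / ∅
  b1: {t} / {t}
  b2: {p,w} / ∅
  b3: {w} / {s}
  b4: {p,s} / {w}
  b5: {y} / ∅
  b6: {s,t} / {s,t}

Live sets:
  b0 li=∅ lo={s,t}
  b1 li={s,t} lo={s,t}
  b2 li={t} lo={t,w}
  b3 li={s,t} lo={s,t}
  b4 li={t,w} lo={s,t}
  b5 li=∅ lo=∅
  b6 li={s,t} lo=∅

Interfere edges:
  p — {s,t,w}
  s — {p,t,w}
  t — {p,s,w}
  w — {p,s,t}
  y — ∅

Colouring:
  clique {p,s,t,w} ⇒ need ≥ 4
  4-colouring: c0={p,y}  c1={s}  c2={t}  c3={w}
  χ = 4

Answer: 4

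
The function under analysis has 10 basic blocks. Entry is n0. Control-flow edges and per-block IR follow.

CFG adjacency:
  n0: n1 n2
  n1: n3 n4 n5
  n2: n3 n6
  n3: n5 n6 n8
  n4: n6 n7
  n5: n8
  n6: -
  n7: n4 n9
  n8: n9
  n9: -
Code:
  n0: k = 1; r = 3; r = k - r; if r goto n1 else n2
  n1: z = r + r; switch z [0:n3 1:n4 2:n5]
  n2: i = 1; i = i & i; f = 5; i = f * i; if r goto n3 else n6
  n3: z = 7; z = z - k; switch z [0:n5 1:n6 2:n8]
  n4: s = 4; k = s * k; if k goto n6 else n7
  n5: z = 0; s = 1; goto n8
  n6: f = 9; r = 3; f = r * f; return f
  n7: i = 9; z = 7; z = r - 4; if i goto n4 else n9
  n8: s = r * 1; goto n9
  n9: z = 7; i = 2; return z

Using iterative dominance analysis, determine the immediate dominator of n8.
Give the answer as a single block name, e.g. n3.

Answer: n0

Analysis:
idom tree: n1←n0 n2←n0 n3←n0 n4←n1 n5←n0 n6←n0 n7←n4 n8←n0 n9←n0
Dom at joins:
  n3: preds {n1,n2}: {n0,n1} ∩ {n0,n2} = {n0}; idom=n0
  n4: preds {n1,n7}: {n0,n1} ∩ {n0,n1,n4,n7} = {n0,n1}; idom=n1
  n5: preds {n1,n3}: {n0,n1} ∩ {n0,n3} = {n0}; idom=n0
  n6: preds {n2,n3,n4}: {n0,n2} ∩ {n0,n3} ∩ {n0,n1,n4} = {n0}; idom=n0
  n8: preds {n3,n5}: {n0,n3} ∩ {n0,n5} = {n0}; idom=n0
  n9: preds {n7,n8}: {n0,n1,n4,n7} ∩ {n0,n8} = {n0}; idom=n0

idom(n8) = n0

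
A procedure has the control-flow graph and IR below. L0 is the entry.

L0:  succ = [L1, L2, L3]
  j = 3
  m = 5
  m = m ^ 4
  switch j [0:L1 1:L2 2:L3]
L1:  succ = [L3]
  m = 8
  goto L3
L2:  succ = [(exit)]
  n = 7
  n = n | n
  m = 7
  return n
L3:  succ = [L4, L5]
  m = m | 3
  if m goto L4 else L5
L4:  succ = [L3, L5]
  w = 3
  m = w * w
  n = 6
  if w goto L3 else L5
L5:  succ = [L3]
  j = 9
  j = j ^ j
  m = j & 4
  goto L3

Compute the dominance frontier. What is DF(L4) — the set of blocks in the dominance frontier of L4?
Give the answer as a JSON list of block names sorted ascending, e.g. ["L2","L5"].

idom tree: L1←L0 L2←L0 L3←L0 L4←L3 L5←L3
Dom∩ at merges:
  L3: preds {L0,L1,L4,L5}: {L0} ∩ {L0,L1} ∩ {L0,L3,L4} ∩ {L0,L3,L5} = {L0}; idom=L0
  L5: preds {L3,L4}: {L0,L3} ∩ {L0,L3,L4} = {L0,L3}; idom=L3

DF derivation:
  L3←L0: walk · to L0
  L3←L1: walk L1 to L0
  L3←L4: walk L4→L3 to L0
  L3←L5: walk L5→L3 to L0
  L5←L3: walk · to L3
  L5←L4: walk L4 to L3
  DF(L0)=∅
  DF(L1)={L3}
  DF(L2)=∅
  DF(L3)={L3}
  DF(L4)={L3,L5}
  DF(L5)={L3}

DF(L4) = ["L3", "L5"]

Answer: ["L3", "L5"]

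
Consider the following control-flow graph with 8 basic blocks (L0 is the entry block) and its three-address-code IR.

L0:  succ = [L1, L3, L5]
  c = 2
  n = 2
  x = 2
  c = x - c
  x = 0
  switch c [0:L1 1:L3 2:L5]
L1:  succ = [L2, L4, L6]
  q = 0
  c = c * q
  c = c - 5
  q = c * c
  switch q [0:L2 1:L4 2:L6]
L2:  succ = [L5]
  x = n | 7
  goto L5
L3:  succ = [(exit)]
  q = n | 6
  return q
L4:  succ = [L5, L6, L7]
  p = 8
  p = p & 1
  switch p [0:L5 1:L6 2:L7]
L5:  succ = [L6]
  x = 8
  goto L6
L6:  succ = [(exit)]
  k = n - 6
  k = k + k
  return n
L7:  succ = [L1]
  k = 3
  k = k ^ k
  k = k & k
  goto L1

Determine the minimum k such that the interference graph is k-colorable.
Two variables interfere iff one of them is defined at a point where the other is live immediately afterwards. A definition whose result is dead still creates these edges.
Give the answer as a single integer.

Answer: 3

Working:
Block summaries:
  L0: {c,n,x} / ∅
  L1: {c,q} / {c}
  L2: {x} / {n}
  L3: {q} / {n}
  L4: {p} / ∅
  L5: {x} / ∅
  L6: {k} / {n}
  L7: {k} / ∅

Liveness:
  L0 li=∅ lo={c,n}
  L1 li={c,n} lo={c,n}
  L2 li={n} lo={n}
  L3 li={n} lo=∅
  L4 li={c,n} lo={c,n}
  L5 li={n} lo={n}
  L6 li={n} lo=∅
  L7 li={c,n} lo={c,n}

Interfere edges:
  c: {k,n,p,q,x}
  k: {c,n}
  n: {c,k,p,q,x}
  p: {c,n}
  q: {c,n}
  x: {c,n}

Chromatic number:
  clique {c,k,n} ⇒ need ≥ 3
  assign c→r0 k→r2 n→r1 p→r2 q→r2 x→r2 — no edge inside a register ⇒ χ ≤ 3
  χ = 3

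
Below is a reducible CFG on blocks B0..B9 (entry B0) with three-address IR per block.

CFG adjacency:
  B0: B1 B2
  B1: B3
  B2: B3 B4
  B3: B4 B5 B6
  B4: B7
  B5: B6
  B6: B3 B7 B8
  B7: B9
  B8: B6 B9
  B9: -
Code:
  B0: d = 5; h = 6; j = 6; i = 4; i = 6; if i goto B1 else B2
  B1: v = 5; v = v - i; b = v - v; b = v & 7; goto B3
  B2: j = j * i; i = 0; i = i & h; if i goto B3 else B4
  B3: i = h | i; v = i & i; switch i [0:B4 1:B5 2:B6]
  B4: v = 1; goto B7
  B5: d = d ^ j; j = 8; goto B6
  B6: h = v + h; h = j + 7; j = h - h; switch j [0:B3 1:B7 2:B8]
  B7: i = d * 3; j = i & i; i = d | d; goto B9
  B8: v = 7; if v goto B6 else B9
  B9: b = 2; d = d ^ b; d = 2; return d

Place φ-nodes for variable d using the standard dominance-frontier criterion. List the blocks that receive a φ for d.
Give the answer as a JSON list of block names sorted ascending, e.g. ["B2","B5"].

Answer: ["B3", "B4", "B6", "B7", "B9"]

Derivation:
idom tree: B1←B0 B2←B0 B3←B0 B4←B0 B5←B3 B6←B3 B7←B0 B8←B6 B9←B0
Join-block Dom:
  B3: preds {B1,B2,B6}: {B0,B1} ∩ {B0,B2} ∩ {B0,B3,B6} = {B0}; idom=B0
  B4: preds {B2,B3}: {B0,B2} ∩ {B0,B3} = {B0}; idom=B0
  B6: preds {B3,B5,B8}: {B0,B3} ∩ {B0,B3,B5} ∩ {B0,B3,B6,B8} = {B0,B3}; idom=B3
  B7: preds {B4,B6}: {B0,B4} ∩ {B0,B3,B6} = {B0}; idom=B0
  B9: preds {B7,B8}: {B0,B7} ∩ {B0,B3,B6,B8} = {B0}; idom=B0

DF walk-up:
  join B3 pred B1: B1 stop@B0
  join B3 pred B2: B2 stop@B0
  join B3 pred B6: B6→B3 stop@B0
  join B4 pred B2: B2 stop@B0
  join B4 pred B3: B3 stop@B0
  join B6 pred B3: · stop@B3
  join B6 pred B5: B5 stop@B3
  join B6 pred B8: B8→B6 stop@B3
  join B7 pred B4: B4 stop@B0
  join B7 pred B6: B6→B3 stop@B0
  join B9 pred B7: B7 stop@B0
  join B9 pred B8: B8→B6→B3 stop@B0
  DF(B0)=∅
  DF(B1)={B3}
  DF(B2)={B3,B4}
  DF(B3)={B3,B4,B7,B9}
  DF(B4)={B7}
  DF(B5)={B6}
  DF(B6)={B3,B6,B7,B9}
  DF(B7)={B9}
  DF(B8)={B6,B9}
  DF(B9)=∅

φ for d: defs {B0,B5,B9}
  DF⁺ = {B3,B4,B6,B7,B9}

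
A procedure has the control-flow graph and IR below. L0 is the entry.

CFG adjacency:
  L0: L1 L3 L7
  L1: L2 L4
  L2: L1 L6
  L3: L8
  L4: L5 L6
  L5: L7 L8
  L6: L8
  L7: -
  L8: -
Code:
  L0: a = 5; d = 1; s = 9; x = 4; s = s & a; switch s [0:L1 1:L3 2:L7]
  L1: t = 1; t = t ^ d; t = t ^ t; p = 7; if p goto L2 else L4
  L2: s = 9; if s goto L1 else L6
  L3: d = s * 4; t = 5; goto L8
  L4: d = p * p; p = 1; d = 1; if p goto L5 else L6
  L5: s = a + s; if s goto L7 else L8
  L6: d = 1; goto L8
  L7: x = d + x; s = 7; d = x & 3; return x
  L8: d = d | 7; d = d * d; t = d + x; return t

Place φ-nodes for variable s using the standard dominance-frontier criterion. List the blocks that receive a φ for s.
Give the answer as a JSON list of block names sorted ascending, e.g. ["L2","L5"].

Answer: ["L1", "L6", "L7", "L8"]

Derivation:
idom tree: L1←L0 L2←L1 L3←L0 L4←L1 L5←L4 L6←L1 L7←L0 L8←L0
Dom∩ at merges:
  L1: preds {L0,L2}: {L0} ∩ {L0,L1,L2} = {L0}; idom=L0
  L6: preds {L2,L4}: {L0,L1,L2} ∩ {L0,L1,L4} = {L0,L1}; idom=L1
  L7: preds {L0,L5}: {L0} ∩ {L0,L1,L4,L5} = {L0}; idom=L0
  L8: preds {L3,L5,L6}: {L0,L3} ∩ {L0,L1,L4,L5} ∩ {L0,L1,L6} = {L0}; idom=L0

Frontier:
  join L1 pred L0: · stop@L0
  join L1 pred L2: L2→L1 stop@L0
  join L6 pred L2: L2 stop@L1
  join L6 pred L4: L4 stop@L1
  join L7 pred L0: · stop@L0
  join L7 pred L5: L5→L4→L1 stop@L0
  join L8 pred L3: L3 stop@L0
  join L8 pred L5: L5→L4→L1 stop@L0
  join L8 pred L6: L6→L1 stop@L0
  DF(L0)=∅
  DF(L1)={L1,L7,L8}
  DF(L2)={L1,L6}
  DF(L3)={L8}
  DF(L4)={L6,L7,L8}
  DF(L5)={L7,L8}
  DF(L6)={L8}
  DF(L7)=∅
  DF(L8)=∅

φ for s: defs {L0,L2,L5,L7}
  DF⁺ = {L1,L6,L7,L8}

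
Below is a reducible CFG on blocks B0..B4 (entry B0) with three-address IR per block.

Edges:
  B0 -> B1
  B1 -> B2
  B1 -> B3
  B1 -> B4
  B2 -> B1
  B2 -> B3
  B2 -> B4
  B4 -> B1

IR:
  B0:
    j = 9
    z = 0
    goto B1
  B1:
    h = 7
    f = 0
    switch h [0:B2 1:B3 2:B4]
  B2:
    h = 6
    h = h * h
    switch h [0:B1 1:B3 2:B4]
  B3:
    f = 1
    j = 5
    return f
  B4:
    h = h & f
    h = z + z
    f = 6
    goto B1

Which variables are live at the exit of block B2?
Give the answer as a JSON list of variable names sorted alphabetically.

Answer: ["f", "h", "z"]

Derivation:
Per-block:
  B0 def {j,z} use ∅
  B1 def {f,h} use ∅
  B2 def {h} use ∅
  B3 def {f,j} use ∅
  B4 def {f,h} use {f,h,z}

Live sets:
  B0: in=∅ out={z}
  B1: in={z} out={f,h,z}
  B2: in={f,z} out={f,h,z}
  B3: in=∅ out=∅
  B4: in={f,h,z} out={z}

live-out(B2) = ["f", "h", "z"]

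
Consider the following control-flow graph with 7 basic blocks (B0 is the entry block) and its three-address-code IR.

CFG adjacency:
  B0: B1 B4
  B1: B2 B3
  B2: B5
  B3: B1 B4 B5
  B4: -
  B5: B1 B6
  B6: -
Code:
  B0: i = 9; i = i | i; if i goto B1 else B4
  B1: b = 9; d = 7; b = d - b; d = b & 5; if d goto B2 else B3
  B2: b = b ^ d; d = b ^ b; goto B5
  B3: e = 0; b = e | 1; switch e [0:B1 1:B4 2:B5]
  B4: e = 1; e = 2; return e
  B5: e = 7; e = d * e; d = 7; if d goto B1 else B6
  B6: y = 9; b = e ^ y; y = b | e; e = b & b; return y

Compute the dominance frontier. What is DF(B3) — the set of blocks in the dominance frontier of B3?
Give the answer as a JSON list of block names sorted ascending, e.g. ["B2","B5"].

Answer: ["B1", "B4", "B5"]

Working:
idom tree: B1←B0 B2←B1 B3←B1 B4←B0 B5←B1 B6←B5
Dom∩ at merges:
  B1: preds {B0,B3,B5}: {B0} ∩ {B0,B1,B3} ∩ {B0,B1,B5} = {B0}; idom=B0
  B4: preds {B0,B3}: {B0} ∩ {B0,B1,B3} = {B0}; idom=B0
  B5: preds {B2,B3}: {B0,B1,B2} ∩ {B0,B1,B3} = {B0,B1}; idom=B1

DF derivation:
  B1←B0: walk · to B0
  B1←B3: walk B3→B1 to B0
  B1←B5: walk B5→B1 to B0
  B4←B0: walk · to B0
  B4←B3: walk B3→B1 to B0
  B5←B2: walk B2 to B1
  B5←B3: walk B3 to B1
  B0 → ∅
  B1 → {B1,B4}
  B2 → {B5}
  B3 → {B1,B4,B5}
  B4 → ∅
  B5 → {B1}
  B6 → ∅

DF(B3) = ["B1", "B4", "B5"]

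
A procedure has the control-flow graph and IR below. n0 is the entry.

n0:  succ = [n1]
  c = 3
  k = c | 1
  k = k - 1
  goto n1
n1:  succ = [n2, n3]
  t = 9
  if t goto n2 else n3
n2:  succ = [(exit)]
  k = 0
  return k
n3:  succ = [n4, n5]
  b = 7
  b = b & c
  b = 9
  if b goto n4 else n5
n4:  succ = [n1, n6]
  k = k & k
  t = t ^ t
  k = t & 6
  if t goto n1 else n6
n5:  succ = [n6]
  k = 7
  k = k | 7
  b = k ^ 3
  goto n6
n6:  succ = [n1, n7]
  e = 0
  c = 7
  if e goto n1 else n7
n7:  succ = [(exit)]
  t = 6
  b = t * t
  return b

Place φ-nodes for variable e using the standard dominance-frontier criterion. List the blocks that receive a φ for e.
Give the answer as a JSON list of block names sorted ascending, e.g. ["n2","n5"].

idom tree: n1←n0 n2←n1 n3←n1 n4←n3 n5←n3 n6←n3 n7←n6
Dom∩ at merges:
  n1: preds {n0,n4,n6}: {n0} ∩ {n0,n1,n3,n4} ∩ {n0,n1,n3,n6} = {n0}; idom=n0
  n6: preds {n4,n5}: {n0,n1,n3,n4} ∩ {n0,n1,n3,n5} = {n0,n1,n3}; idom=n3

DF derivation:
  n1←n0: walk · to n0
  n1←n4: walk n4→n3→n1 to n0
  n1←n6: walk n6→n3→n1 to n0
  n6←n4: walk n4 to n3
  n6←n5: walk n5 to n3
  n0 → ∅
  n1 → {n1}
  n2 → ∅
  n3 → {n1}
  n4 → {n1,n6}
  n5 → {n6}
  n6 → {n1}
  n7 → ∅

φ for e: defs {n6}
  DF⁺ = {n1}

Answer: ["n1"]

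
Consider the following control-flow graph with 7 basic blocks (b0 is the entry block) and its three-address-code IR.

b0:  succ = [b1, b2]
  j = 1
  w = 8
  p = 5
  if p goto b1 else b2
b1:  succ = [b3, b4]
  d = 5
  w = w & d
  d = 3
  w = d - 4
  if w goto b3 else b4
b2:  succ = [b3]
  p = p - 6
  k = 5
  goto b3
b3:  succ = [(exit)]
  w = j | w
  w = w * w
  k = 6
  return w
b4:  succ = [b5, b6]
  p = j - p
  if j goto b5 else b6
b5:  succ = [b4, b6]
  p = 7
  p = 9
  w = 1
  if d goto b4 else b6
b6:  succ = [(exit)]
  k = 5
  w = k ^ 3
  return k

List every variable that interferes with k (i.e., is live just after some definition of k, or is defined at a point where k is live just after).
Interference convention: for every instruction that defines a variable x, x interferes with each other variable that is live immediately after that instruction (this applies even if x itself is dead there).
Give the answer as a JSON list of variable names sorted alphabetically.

def/use:
  b0: {j,p,w} / ∅
  b1: {d,w} / {w}
  b2: {k,p} / {p}
  b3: {k,w} / {j,w}
  b4: {p} / {j,p}
  b5: {p,w} / {d}
  b6: {k,w} / ∅

Live sets:
  b0 li=∅ lo={j,p,w}
  b1 li={j,p,w} lo={d,j,p,w}
  b2 li={j,p,w} lo={j,w}
  b3 li={j,w} lo=∅
  b4 li={d,j,p} lo={d,j}
  b5 li={d,j} lo={d,j,p}
  b6 li=∅ lo=∅

Interfere edges:
  d↔{j,p,w}
  j↔{d,k,p,w}
  k↔{j,w}
  p↔{d,j,w}
  w↔{d,j,k,p}

N(k) = ["j", "w"]

Answer: ["j", "w"]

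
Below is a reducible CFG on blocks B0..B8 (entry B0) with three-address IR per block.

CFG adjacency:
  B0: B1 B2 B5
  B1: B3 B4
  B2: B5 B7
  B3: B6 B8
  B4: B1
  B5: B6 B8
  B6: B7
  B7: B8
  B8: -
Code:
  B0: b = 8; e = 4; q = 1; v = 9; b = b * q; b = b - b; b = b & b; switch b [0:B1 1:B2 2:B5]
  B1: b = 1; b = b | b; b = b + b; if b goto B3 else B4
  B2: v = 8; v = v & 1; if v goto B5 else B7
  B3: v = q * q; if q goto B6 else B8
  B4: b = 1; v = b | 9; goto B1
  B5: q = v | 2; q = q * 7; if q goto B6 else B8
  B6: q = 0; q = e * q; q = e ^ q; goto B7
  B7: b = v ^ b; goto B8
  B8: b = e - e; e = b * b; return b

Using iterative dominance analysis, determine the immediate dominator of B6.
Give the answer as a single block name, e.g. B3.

idom tree: B1←B0 B2←B0 B3←B1 B4←B1 B5←B0 B6←B0 B7←B0 B8←B0
Dom at joins:
  B1: preds {B0,B4}: {B0} ∩ {B0,B1,B4} = {B0}; idom=B0
  B5: preds {B0,B2}: {B0} ∩ {B0,B2} = {B0}; idom=B0
  B6: preds {B3,B5}: {B0,B1,B3} ∩ {B0,B5} = {B0}; idom=B0
  B7: preds {B2,B6}: {B0,B2} ∩ {B0,B6} = {B0}; idom=B0
  B8: preds {B3,B5,B7}: {B0,B1,B3} ∩ {B0,B5} ∩ {B0,B7} = {B0}; idom=B0

idom(B6) = B0

Answer: B0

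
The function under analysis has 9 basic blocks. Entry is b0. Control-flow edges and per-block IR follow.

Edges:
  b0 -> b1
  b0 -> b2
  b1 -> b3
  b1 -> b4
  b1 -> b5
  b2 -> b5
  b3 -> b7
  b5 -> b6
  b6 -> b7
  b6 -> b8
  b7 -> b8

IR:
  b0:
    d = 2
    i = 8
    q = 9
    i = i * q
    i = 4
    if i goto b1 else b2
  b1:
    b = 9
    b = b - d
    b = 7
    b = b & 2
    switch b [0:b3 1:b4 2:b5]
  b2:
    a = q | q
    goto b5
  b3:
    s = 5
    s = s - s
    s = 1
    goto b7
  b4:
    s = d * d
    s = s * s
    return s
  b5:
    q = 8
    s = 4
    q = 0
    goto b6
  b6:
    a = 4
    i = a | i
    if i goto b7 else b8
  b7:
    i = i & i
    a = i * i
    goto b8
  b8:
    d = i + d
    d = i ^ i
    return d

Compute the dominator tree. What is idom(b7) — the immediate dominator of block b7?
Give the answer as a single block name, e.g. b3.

idom tree: b1←b0 b2←b0 b3←b1 b4←b1 b5←b0 b6←b5 b7←b0 b8←b0
Dom at joins:
  b5: preds {b1,b2}: {b0,b1} ∩ {b0,b2} = {b0}; idom=b0
  b7: preds {b3,b6}: {b0,b1,b3} ∩ {b0,b5,b6} = {b0}; idom=b0
  b8: preds {b6,b7}: {b0,b5,b6} ∩ {b0,b7} = {b0}; idom=b0

idom(b7) = b0

Answer: b0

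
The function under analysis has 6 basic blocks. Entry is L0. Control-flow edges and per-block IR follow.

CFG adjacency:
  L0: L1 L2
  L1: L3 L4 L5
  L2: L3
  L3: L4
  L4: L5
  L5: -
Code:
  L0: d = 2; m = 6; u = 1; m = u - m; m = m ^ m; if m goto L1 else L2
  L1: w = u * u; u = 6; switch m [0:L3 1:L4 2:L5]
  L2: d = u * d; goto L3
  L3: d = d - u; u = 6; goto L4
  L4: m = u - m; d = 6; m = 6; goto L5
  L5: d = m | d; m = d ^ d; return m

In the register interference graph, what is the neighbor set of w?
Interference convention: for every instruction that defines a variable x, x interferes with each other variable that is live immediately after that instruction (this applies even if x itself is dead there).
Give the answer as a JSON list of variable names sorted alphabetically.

def/use:
  L0: def={d,m,u} ue=∅
  L1: def={u,w} ue={m,u}
  L2: def={d} ue={d,u}
  L3: def={d,u} ue={d,u}
  L4: def={d,m} ue={m,u}
  L5: def={d,m} ue={d,m}

Backward fixpoint:
  live L0: ∅→{d,m,u}
  live L1: {d,m,u}→{d,m,u}
  live L2: {d,m,u}→{d,m,u}
  live L3: {d,m,u}→{m,u}
  live L4: {m,u}→{d,m}
  live L5: {d,m}→∅

Conflict graph:
  d: {m,u,w}
  m: {d,u,w}
  u: {d,m}
  w: {d,m}

N(w) = ["d", "m"]

Answer: ["d", "m"]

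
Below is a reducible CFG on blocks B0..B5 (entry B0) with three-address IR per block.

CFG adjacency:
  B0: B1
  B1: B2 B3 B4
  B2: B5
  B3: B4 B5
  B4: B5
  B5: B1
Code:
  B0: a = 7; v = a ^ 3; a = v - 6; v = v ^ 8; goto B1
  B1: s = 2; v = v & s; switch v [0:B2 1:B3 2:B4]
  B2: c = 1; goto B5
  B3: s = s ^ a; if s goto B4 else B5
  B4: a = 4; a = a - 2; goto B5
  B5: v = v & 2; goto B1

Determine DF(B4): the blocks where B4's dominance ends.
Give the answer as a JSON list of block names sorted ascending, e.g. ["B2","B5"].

idom tree: B1←B0 B2←B1 B3←B1 B4←B1 B5←B1
Dom at joins:
  B1: preds {B0,B5}: {B0} ∩ {B0,B1,B5} = {B0}; idom=B0
  B4: preds {B1,B3}: {B0,B1} ∩ {B0,B1,B3} = {B0,B1}; idom=B1
  B5: preds {B2,B3,B4}: {B0,B1,B2} ∩ {B0,B1,B3} ∩ {B0,B1,B4} = {B0,B1}; idom=B1

DF derivation:
  join B1 pred B0: · stop@B0
  join B1 pred B5: B5→B1 stop@B0
  join B4 pred B1: · stop@B1
  join B4 pred B3: B3 stop@B1
  join B5 pred B2: B2 stop@B1
  join B5 pred B3: B3 stop@B1
  join B5 pred B4: B4 stop@B1
  B0: DF=∅
  B1: DF={B1}
  B2: DF={B5}
  B3: DF={B4,B5}
  B4: DF={B5}
  B5: DF={B1}

DF(B4) = ["B5"]

Answer: ["B5"]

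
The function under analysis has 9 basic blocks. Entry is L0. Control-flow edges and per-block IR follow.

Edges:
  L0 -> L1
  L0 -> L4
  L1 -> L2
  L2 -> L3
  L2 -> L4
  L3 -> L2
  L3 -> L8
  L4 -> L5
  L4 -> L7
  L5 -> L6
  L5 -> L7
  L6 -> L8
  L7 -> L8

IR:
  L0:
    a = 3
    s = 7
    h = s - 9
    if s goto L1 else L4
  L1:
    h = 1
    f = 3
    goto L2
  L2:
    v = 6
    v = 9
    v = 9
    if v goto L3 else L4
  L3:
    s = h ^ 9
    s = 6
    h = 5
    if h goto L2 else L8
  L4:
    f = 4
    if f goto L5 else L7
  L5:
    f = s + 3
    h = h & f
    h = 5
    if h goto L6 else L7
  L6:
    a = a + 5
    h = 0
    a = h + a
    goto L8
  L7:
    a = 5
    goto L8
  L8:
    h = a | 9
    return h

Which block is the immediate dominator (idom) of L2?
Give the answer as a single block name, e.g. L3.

idom tree: L1←L0 L2←L1 L3←L2 L4←L0 L5←L4 L6←L5 L7←L4 L8←L0
Dom∩ at merges:
  L2: preds {L1,L3}: {L0,L1} ∩ {L0,L1,L2,L3} = {L0,L1}; idom=L1
  L4: preds {L0,L2}: {L0} ∩ {L0,L1,L2} = {L0}; idom=L0
  L7: preds {L4,L5}: {L0,L4} ∩ {L0,L4,L5} = {L0,L4}; idom=L4
  L8: preds {L3,L6,L7}: {L0,L1,L2,L3} ∩ {L0,L4,L5,L6} ∩ {L0,L4,L7} = {L0}; idom=L0

idom(L2) = L1

Answer: L1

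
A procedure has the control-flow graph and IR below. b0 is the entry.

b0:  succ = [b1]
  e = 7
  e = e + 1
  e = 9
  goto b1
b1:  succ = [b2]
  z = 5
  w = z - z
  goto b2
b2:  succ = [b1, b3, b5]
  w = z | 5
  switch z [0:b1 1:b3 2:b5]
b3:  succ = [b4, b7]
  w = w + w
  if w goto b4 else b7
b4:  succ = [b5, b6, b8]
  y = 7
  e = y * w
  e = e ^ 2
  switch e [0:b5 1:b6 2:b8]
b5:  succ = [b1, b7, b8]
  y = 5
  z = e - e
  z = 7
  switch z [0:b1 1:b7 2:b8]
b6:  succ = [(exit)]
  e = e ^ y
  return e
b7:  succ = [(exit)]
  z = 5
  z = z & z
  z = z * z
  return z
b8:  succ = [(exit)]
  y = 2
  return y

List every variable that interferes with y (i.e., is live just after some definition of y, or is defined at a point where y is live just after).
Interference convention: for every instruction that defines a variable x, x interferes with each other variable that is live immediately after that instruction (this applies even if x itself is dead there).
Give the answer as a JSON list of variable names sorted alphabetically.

Block summaries:
  b0 def {e} use ∅
  b1 def {w,z} use ∅
  b2 def {w} use {z}
  b3 def {w} use {w}
  b4 def {e,y} use {w}
  b5 def {y,z} use {e}
  b6 def {e} use {e,y}
  b7 def {z} use ∅
  b8 def {y} use ∅

Live sets:
  b0: in=∅ out={e}
  b1: in={e} out={e,z}
  b2: in={e,z} out={e,w}
  b3: in={w} out={w}
  b4: in={w} out={e,y}
  b5: in={e} out={e}
  b6: in={e,y} out=∅
  b7: in=∅ out=∅
  b8: in=∅ out=∅

Conflict graph:
  e — {w,y,z}
  w — {e,y,z}
  y — {e,w}
  z — {e,w}

N(y) = ["e", "w"]

Answer: ["e", "w"]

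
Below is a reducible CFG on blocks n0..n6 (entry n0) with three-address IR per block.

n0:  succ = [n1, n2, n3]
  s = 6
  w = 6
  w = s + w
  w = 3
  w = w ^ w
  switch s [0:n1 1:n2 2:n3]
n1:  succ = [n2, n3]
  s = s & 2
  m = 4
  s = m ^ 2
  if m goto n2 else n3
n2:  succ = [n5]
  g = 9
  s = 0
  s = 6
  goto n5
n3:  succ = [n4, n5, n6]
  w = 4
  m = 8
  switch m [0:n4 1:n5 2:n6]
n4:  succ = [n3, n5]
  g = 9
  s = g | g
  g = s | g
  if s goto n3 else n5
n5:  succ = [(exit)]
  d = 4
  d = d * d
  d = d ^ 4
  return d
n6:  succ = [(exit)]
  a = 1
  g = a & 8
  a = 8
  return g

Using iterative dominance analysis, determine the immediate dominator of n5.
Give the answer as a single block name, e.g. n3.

Answer: n0

Derivation:
idom tree: n1←n0 n2←n0 n3←n0 n4←n3 n5←n0 n6←n3
Dom∩ at merges:
  n2: preds {n0,n1}: {n0} ∩ {n0,n1} = {n0}; idom=n0
  n3: preds {n0,n1,n4}: {n0} ∩ {n0,n1} ∩ {n0,n3,n4} = {n0}; idom=n0
  n5: preds {n2,n3,n4}: {n0,n2} ∩ {n0,n3} ∩ {n0,n3,n4} = {n0}; idom=n0

idom(n5) = n0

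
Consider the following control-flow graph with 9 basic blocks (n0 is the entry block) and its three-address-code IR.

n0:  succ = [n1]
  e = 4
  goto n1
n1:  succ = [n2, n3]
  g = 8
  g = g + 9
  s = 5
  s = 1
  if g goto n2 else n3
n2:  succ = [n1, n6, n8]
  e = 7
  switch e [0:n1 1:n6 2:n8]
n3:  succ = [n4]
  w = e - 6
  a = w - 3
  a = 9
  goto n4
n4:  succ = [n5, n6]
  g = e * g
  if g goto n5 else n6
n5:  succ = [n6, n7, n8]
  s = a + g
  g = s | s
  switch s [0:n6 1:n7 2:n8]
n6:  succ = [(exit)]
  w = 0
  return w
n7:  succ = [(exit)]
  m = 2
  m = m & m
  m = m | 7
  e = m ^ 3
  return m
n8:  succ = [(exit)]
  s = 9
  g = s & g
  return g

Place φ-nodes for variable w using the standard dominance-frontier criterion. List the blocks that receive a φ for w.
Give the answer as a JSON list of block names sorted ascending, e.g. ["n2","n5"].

idom tree: n1←n0 n2←n1 n3←n1 n4←n3 n5←n4 n6←n1 n7←n5 n8←n1
Join-block Dom:
  n1: preds {n0,n2}: {n0} ∩ {n0,n1,n2} = {n0}; idom=n0
  n6: preds {n2,n4,n5}: {n0,n1,n2} ∩ {n0,n1,n3,n4} ∩ {n0,n1,n3,n4,n5} = {n0,n1}; idom=n1
  n8: preds {n2,n5}: {n0,n1,n2} ∩ {n0,n1,n3,n4,n5} = {n0,n1}; idom=n1

DF derivation:
  join n1 pred n0: · stop@n0
  join n1 pred n2: n2→n1 stop@n0
  join n6 pred n2: n2 stop@n1
  join n6 pred n4: n4→n3 stop@n1
  join n6 pred n5: n5→n4→n3 stop@n1
  join n8 pred n2: n2 stop@n1
  join n8 pred n5: n5→n4→n3 stop@n1
  n0: DF=∅
  n1: DF={n1}
  n2: DF={n1,n6,n8}
  n3: DF={n6,n8}
  n4: DF={n6,n8}
  n5: DF={n6,n8}
  n6: DF=∅
  n7: DF=∅
  n8: DF=∅

φ for w: defs {n3,n6}
  DF⁺ = {n6,n8}

Answer: ["n6", "n8"]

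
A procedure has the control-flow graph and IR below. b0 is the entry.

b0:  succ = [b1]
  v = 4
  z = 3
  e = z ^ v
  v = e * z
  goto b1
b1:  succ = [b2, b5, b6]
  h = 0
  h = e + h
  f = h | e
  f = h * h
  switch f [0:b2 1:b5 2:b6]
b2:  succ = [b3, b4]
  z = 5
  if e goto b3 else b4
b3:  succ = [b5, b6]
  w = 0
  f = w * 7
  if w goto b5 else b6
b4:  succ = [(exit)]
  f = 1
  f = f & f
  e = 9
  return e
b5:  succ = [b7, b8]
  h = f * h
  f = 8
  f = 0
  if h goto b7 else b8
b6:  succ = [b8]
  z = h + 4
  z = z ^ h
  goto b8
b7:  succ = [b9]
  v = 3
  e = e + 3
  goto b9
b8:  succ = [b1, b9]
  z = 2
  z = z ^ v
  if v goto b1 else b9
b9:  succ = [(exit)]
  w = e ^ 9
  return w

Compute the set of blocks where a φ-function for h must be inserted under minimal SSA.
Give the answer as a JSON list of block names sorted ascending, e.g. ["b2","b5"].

idom tree: b1←b0 b2←b1 b3←b2 b4←b2 b5←b1 b6←b1 b7←b5 b8←b1 b9←b1
Dom∩ at merges:
  b1: preds {b0,b8}: {b0} ∩ {b0,b1,b8} = {b0}; idom=b0
  b5: preds {b1,b3}: {b0,b1} ∩ {b0,b1,b2,b3} = {b0,b1}; idom=b1
  b6: preds {b1,b3}: {b0,b1} ∩ {b0,b1,b2,b3} = {b0,b1}; idom=b1
  b8: preds {b5,b6}: {b0,b1,b5} ∩ {b0,b1,b6} = {b0,b1}; idom=b1
  b9: preds {b7,b8}: {b0,b1,b5,b7} ∩ {b0,b1,b8} = {b0,b1}; idom=b1

Frontier:
  join b1 pred b0: · stop@b0
  join b1 pred b8: b8→b1 stop@b0
  join b5 pred b1: · stop@b1
  join b5 pred b3: b3→b2 stop@b1
  join b6 pred b1: · stop@b1
  join b6 pred b3: b3→b2 stop@b1
  join b8 pred b5: b5 stop@b1
  join b8 pred b6: b6 stop@b1
  join b9 pred b7: b7→b5 stop@b1
  join b9 pred b8: b8 stop@b1
  b0 → ∅
  b1 → {b1}
  b2 → {b5,b6}
  b3 → {b5,b6}
  b4 → ∅
  b5 → {b8,b9}
  b6 → {b8}
  b7 → {b9}
  b8 → {b1,b9}
  b9 → ∅

φ for h: defs {b1,b5}
  DF⁺ = {b1,b8,b9}

Answer: ["b1", "b8", "b9"]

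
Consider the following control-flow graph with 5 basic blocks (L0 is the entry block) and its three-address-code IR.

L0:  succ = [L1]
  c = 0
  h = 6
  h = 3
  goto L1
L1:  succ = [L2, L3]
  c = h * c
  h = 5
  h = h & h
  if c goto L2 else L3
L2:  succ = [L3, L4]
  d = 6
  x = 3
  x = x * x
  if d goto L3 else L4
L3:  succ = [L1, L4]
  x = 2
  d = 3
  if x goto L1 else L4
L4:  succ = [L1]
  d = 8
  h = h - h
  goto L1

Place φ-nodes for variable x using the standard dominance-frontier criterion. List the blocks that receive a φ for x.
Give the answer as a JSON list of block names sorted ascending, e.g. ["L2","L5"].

idom tree: L1←L0 L2←L1 L3←L1 L4←L1
Dom at joins:
  L1: preds {L0,L3,L4}: {L0} ∩ {L0,L1,L3} ∩ {L0,L1,L4} = {L0}; idom=L0
  L3: preds {L1,L2}: {L0,L1} ∩ {L0,L1,L2} = {L0,L1}; idom=L1
  L4: preds {L2,L3}: {L0,L1,L2} ∩ {L0,L1,L3} = {L0,L1}; idom=L1

DF derivation:
  join L1 pred L0: · stop@L0
  join L1 pred L3: L3→L1 stop@L0
  join L1 pred L4: L4→L1 stop@L0
  join L3 pred L1: · stop@L1
  join L3 pred L2: L2 stop@L1
  join L4 pred L2: L2 stop@L1
  join L4 pred L3: L3 stop@L1
  L0: DF=∅
  L1: DF={L1}
  L2: DF={L3,L4}
  L3: DF={L1,L4}
  L4: DF={L1}

φ for x: defs {L2,L3}
  DF⁺ = {L1,L3,L4}

Answer: ["L1", "L3", "L4"]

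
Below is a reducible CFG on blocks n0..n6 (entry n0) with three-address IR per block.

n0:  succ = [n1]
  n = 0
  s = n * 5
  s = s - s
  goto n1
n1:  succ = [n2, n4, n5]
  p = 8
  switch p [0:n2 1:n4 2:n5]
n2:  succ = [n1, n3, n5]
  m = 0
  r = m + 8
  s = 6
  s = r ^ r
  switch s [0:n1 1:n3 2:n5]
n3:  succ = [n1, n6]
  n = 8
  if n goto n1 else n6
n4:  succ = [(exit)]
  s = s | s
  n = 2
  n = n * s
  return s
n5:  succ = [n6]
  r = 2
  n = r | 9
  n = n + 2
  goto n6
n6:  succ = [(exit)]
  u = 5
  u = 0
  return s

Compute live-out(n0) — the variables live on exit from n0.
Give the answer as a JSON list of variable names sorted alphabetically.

Answer: ["s"]

Working:
Block summaries:
  n0: {n,s} / ∅
  n1: {p} / ∅
  n2: {m,r,s} / ∅
  n3: {n} / ∅
  n4: {n,s} / {s}
  n5: {n,r} / ∅
  n6: {u} / {s}

Backward fixpoint:
  n0 li=∅ lo={s}
  n1 li={s} lo={s}
  n2 li=∅ lo={s}
  n3 li={s} lo={s}
  n4 li={s} lo=∅
  n5 li={s} lo={s}
  n6 li={s} lo=∅

live-out(n0) = ["s"]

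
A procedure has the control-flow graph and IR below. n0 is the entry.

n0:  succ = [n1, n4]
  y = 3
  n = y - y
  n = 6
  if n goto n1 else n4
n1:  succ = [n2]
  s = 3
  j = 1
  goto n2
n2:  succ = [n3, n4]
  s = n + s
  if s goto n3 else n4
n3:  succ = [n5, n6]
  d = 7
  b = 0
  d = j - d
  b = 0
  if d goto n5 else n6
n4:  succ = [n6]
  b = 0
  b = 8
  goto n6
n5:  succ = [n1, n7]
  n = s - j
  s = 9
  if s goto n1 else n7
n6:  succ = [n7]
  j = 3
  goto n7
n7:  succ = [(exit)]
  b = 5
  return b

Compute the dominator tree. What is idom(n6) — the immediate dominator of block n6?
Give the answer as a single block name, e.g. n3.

Answer: n0

Derivation:
idom tree: n1←n0 n2←n1 n3←n2 n4←n0 n5←n3 n6←n0 n7←n0
Join-block Dom:
  n1: preds {n0,n5}: {n0} ∩ {n0,n1,n2,n3,n5} = {n0}; idom=n0
  n4: preds {n0,n2}: {n0} ∩ {n0,n1,n2} = {n0}; idom=n0
  n6: preds {n3,n4}: {n0,n1,n2,n3} ∩ {n0,n4} = {n0}; idom=n0
  n7: preds {n5,n6}: {n0,n1,n2,n3,n5} ∩ {n0,n6} = {n0}; idom=n0

idom(n6) = n0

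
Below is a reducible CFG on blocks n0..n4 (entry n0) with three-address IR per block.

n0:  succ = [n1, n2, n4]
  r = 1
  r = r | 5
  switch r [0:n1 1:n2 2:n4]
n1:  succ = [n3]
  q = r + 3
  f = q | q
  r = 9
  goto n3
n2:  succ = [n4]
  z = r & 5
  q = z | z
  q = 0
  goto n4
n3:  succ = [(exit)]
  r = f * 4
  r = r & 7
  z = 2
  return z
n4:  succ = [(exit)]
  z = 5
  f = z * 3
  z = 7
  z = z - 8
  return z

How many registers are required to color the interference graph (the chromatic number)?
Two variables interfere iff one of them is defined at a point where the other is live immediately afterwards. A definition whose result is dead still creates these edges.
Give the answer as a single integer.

Answer: 2

Analysis:
Per-block:
  n0: def={r} ue=∅
  n1: def={f,q,r} ue={r}
  n2: def={q,z} ue={r}
  n3: def={r,z} ue={f}
  n4: def={f,z} ue=∅

Liveness:
  live n0: ∅→{r}
  live n1: {r}→{f}
  live n2: {r}→∅
  live n3: {f}→∅
  live n4: ∅→∅

Interfere edges:
  f↔{r}
  q↔∅
  r↔{f}
  z↔∅

Registers:
  clique {f,r} ⇒ need ≥ 2
  2-colouring: R0={f,q,z}  R1={r}
  χ = 2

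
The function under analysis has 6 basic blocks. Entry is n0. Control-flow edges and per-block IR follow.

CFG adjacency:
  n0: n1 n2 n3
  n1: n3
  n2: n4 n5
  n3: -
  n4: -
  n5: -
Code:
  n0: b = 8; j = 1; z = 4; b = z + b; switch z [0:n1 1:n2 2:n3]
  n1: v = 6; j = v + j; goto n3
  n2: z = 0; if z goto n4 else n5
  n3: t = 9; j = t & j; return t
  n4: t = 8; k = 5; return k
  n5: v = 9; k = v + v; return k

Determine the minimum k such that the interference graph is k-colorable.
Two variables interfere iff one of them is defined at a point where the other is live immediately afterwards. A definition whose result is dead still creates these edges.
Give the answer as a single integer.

Block summaries:
  n0: def={b,j,z} ue=∅
  n1: def={j,v} ue={j}
  n2: def={z} ue=∅
  n3: def={j,t} ue={j}
  n4: def={k,t} ue=∅
  n5: def={k,v} ue=∅

Live sets:
  n0: in=∅ out={j}
  n1: in={j} out={j}
  n2: in=∅ out=∅
  n3: in={j} out=∅
  n4: in=∅ out=∅
  n5: in=∅ out=∅

Conflict graph:
  b — {j,z}
  j — {b,t,v,z}
  k — ∅
  t — {j}
  v — {j}
  z — {b,j}

Registers:
  lower bound: {b,j,z} mutually conflict ⇒ χ ≥ 3
  3-colouring: R0={j,k}  R1={b,t,v}  R2={z}
  χ = 3

Answer: 3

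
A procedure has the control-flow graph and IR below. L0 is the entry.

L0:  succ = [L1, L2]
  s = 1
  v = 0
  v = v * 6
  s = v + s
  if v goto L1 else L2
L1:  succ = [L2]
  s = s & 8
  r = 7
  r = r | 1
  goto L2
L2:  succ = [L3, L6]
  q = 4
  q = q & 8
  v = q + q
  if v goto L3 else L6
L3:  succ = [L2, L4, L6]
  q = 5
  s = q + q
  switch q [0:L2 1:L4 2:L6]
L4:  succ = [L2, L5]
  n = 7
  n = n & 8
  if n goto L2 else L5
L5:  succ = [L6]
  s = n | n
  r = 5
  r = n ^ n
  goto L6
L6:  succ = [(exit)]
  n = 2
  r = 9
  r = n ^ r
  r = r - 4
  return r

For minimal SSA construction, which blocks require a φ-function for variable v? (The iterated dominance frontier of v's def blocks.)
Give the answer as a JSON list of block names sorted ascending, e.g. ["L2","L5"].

Answer: ["L2"]

Derivation:
idom tree: L1←L0 L2←L0 L3←L2 L4←L3 L5←L4 L6←L2
Dom at joins:
  L2: preds {L0,L1,L3,L4}: {L0} ∩ {L0,L1} ∩ {L0,L2,L3} ∩ {L0,L2,L3,L4} = {L0}; idom=L0
  L6: preds {L2,L3,L5}: {L0,L2} ∩ {L0,L2,L3} ∩ {L0,L2,L3,L4,L5} = {L0,L2}; idom=L2

Frontier:
  L2←L0: walk · to L0
  L2←L1: walk L1 to L0
  L2←L3: walk L3→L2 to L0
  L2←L4: walk L4→L3→L2 to L0
  L6←L2: walk · to L2
  L6←L3: walk L3 to L2
  L6←L5: walk L5→L4→L3 to L2
  L0 → ∅
  L1 → {L2}
  L2 → {L2}
  L3 → {L2,L6}
  L4 → {L2,L6}
  L5 → {L6}
  L6 → ∅

φ for v: defs {L0,L2}
  DF⁺ = {L2}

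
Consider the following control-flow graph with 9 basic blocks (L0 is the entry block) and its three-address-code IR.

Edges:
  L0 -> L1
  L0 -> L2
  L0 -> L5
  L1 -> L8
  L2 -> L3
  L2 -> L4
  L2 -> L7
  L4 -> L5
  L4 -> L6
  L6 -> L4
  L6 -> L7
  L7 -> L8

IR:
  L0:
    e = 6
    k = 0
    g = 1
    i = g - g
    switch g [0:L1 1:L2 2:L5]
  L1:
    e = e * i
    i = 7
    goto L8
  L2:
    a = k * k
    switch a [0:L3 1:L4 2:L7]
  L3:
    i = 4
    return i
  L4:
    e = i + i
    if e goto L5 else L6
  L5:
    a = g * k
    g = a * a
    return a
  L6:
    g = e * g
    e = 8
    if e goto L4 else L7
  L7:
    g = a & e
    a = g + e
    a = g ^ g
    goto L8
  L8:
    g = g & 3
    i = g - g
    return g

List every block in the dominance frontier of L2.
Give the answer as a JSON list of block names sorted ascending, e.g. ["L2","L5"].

idom tree: L1←L0 L2←L0 L3←L2 L4←L2 L5←L0 L6←L4 L7←L2 L8←L0
Join-block Dom:
  L4: preds {L2,L6}: {L0,L2} ∩ {L0,L2,L4,L6} = {L0,L2}; idom=L2
  L5: preds {L0,L4}: {L0} ∩ {L0,L2,L4} = {L0}; idom=L0
  L7: preds {L2,L6}: {L0,L2} ∩ {L0,L2,L4,L6} = {L0,L2}; idom=L2
  L8: preds {L1,L7}: {L0,L1} ∩ {L0,L2,L7} = {L0}; idom=L0

DF derivation:
  L4←L2: walk · to L2
  L4←L6: walk L6→L4 to L2
  L5←L0: walk · to L0
  L5←L4: walk L4→L2 to L0
  L7←L2: walk · to L2
  L7←L6: walk L6→L4 to L2
  L8←L1: walk L1 to L0
  L8←L7: walk L7→L2 to L0
  L0 → ∅
  L1 → {L8}
  L2 → {L5,L8}
  L3 → ∅
  L4 → {L4,L5,L7}
  L5 → ∅
  L6 → {L4,L7}
  L7 → {L8}
  L8 → ∅

DF(L2) = ["L5", "L8"]

Answer: ["L5", "L8"]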